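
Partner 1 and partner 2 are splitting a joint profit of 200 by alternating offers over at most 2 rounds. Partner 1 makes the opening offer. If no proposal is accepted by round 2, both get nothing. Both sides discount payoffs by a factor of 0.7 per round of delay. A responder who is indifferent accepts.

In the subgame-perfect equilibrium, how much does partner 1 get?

60

Round 2 (partner 2 proposes): partner 1 will accept anything ≥ 0, so partner 2 offers 0 and keeps 200.
Round 1 (partner 1 proposes): partner 2 can get 200 next round, worth 0.7 × 200 = 140 now. Partner 1 offers 140 and keeps 200 − 140 = 60.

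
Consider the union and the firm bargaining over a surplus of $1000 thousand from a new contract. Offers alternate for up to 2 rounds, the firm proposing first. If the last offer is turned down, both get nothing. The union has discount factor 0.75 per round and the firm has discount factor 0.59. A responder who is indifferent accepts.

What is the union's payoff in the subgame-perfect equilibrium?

Round 2 (the union proposes): the firm will accept anything ≥ 0, so the union offers 0 and keeps 1000.
Round 1 (the firm proposes): the union can get 1000 next round, worth 0.75 × 1000 = 750 now; the firm offers that and keeps 250.

750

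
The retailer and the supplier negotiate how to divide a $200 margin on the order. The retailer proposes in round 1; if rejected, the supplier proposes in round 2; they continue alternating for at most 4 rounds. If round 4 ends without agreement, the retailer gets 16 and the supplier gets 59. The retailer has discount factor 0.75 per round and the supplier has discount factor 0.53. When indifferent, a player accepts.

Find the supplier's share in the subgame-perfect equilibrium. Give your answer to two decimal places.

By backward induction:
Round 4 (the supplier proposes): the retailer gets 16 if talks fail, so the supplier offers 16 and keeps 184.
Round 3 (the retailer proposes): the supplier can get 184 next round, worth 0.53 × 184 = 97.52 now; the retailer offers that and keeps 102.48.
Round 2 (the supplier proposes): the retailer can get 102.48 next round, worth 0.75 × 102.48 = 76.86 now. The supplier offers 76.86 and keeps 200 − 76.86 = 123.14.
Round 1 (the retailer proposes): the supplier can get 123.14 next round, worth 0.53 × 123.14 = 65.2642 now. The retailer offers 65.2642 and keeps 200 − 65.2642 = 134.7358.

65.26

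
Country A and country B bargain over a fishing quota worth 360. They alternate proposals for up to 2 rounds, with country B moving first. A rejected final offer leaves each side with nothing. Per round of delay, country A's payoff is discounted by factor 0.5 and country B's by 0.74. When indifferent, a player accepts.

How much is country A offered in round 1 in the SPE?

Solve by backward induction from round 2.
Round 2 (country A proposes): country B will accept anything ≥ 0, so country A offers 0 and keeps 360.
Round 1 (country B proposes): country A can get 360 next round, worth 0.5 × 360 = 180 now, so country B offers 180, keeping 180.

180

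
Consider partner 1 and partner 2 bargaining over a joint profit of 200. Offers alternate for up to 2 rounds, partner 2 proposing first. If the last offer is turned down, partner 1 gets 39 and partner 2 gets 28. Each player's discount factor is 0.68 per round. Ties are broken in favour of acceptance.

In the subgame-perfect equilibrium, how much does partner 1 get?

Round 2 (partner 1 proposes): partner 2 gets 28 if talks fail, so partner 1 offers 28 and keeps 172.
Round 1 (partner 2 proposes): partner 1 can get 172 next round, worth 0.68 × 172 = 116.96 now. Partner 2 offers 116.96 and keeps 200 − 116.96 = 83.04.

116.96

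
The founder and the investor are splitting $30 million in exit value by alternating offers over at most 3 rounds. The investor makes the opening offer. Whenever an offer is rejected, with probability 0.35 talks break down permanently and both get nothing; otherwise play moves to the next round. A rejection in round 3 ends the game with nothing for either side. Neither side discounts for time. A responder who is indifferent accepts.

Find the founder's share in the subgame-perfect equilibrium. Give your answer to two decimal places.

Round 3 (the investor proposes): rejection yields 0 for the founder; the investor offers 0 and keeps 30.
Round 2 (the founder proposes): rejecting gives the investor an expected 0.65 × 30 = 19.5, so the founder offers 19.5, keeping 10.5.
Round 1 (the investor proposes): rejecting gives the founder an expected 0.65 × 10.5 = 6.825; the investor offers that and keeps 23.175.

6.83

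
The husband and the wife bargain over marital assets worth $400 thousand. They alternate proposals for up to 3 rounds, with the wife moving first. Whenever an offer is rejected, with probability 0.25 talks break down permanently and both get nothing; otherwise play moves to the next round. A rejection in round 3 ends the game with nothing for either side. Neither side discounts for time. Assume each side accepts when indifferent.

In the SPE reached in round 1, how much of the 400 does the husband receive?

75

Round 3 (the wife proposes): the husband will accept anything ≥ 0, so the wife offers 0 and keeps 400.
Round 2 (the husband proposes): rejecting gives the wife an expected 0.75 × 400 = 300. The husband offers 300 and keeps 400 − 300 = 100.
Round 1 (the wife proposes): rejecting gives the husband an expected 0.75 × 100 = 75; the wife offers that and keeps 325.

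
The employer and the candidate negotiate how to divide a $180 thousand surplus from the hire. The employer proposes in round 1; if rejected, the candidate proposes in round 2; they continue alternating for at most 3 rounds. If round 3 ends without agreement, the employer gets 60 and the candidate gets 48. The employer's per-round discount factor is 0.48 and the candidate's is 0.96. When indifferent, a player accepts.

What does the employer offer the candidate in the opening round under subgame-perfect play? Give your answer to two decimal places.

111.97

Round 3 (the employer proposes): the candidate gets 48 if talks fail, so the employer offers 48 and keeps 132.
Round 2 (the candidate proposes): the employer can get 132 next round, worth 0.48 × 132 = 63.36 now; the candidate offers that and keeps 116.64.
Round 1 (the employer proposes): the candidate can get 116.64 next round, worth 0.96 × 116.64 = 111.9744 now; the employer offers that and keeps 68.0256.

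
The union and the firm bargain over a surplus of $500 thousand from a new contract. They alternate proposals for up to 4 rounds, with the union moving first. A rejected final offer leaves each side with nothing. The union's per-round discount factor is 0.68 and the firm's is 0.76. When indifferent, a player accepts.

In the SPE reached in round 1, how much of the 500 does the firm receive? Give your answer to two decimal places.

Solve by backward induction from round 4.
Round 4 (the firm proposes): rejection yields 0 for the union; the firm offers 0 and keeps 500.
Round 3 (the union proposes): the firm can get 500 next round, worth 0.76 × 500 = 380 now. The union offers 380 and keeps 500 − 380 = 120.
Round 2 (the firm proposes): the union can get 120 next round, worth 0.68 × 120 = 81.6 now; the firm offers that and keeps 418.4.
Round 1 (the union proposes): the firm can get 418.4 next round, worth 0.76 × 418.4 = 317.984 now, so the union offers 317.984, keeping 182.016.

317.98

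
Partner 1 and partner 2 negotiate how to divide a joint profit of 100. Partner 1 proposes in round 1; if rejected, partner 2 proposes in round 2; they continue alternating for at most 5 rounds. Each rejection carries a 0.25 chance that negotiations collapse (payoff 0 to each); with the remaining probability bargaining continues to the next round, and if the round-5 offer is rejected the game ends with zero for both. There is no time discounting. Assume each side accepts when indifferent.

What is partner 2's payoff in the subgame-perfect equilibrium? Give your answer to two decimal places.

Round 5 (partner 1 proposes): rejection yields 0 for partner 2; partner 1 offers 0 and keeps 100.
Round 4 (partner 2 proposes): rejecting gives partner 1 an expected 0.75 × 100 = 75; partner 2 offers that and keeps 25.
Round 3 (partner 1 proposes): rejecting gives partner 2 an expected 0.75 × 25 = 18.75, so partner 1 offers 18.75, keeping 81.25.
Round 2 (partner 2 proposes): rejecting gives partner 1 an expected 0.75 × 81.25 = 60.9375; partner 2 offers that and keeps 39.0625.
Round 1 (partner 1 proposes): rejecting gives partner 2 an expected 0.75 × 39.0625 = 29.296875. Partner 1 offers 29.296875 and keeps 100 − 29.296875 = 70.703125.

29.30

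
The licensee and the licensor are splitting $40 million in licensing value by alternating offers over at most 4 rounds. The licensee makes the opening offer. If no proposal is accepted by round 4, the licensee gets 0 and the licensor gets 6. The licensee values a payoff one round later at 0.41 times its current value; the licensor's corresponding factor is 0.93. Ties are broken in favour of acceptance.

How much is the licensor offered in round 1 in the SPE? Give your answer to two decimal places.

By backward induction:
Round 4 (the licensor proposes): rejection yields 0 for the licensee; the licensor offers 0 and keeps 40.
Round 3 (the licensee proposes): the licensor can get 40 next round, worth 0.93 × 40 = 37.2 now; the licensee offers that and keeps 2.8.
Round 2 (the licensor proposes): the licensee can get 2.8 next round, worth 0.41 × 2.8 = 1.148 now; the licensor offers that and keeps 38.852.
Round 1 (the licensee proposes): the licensor can get 38.852 next round, worth 0.93 × 38.852 = 36.13236 now, so the licensee offers 36.13236, keeping 3.86764.

36.13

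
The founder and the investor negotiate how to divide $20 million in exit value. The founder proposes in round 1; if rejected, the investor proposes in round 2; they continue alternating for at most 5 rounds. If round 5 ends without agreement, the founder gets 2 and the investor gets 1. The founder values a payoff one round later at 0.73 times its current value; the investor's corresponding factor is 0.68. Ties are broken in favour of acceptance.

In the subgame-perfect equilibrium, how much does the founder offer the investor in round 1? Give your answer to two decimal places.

Round 5 (the founder proposes): the investor gets 1 if talks fail, so the founder offers 1 and keeps 19.
Round 4 (the investor proposes): the founder can get 19 next round, worth 0.73 × 19 = 13.87 now, so the investor offers 13.87, keeping 6.13.
Round 3 (the founder proposes): the investor can get 6.13 next round, worth 0.68 × 6.13 = 4.1684 now; the founder offers that and keeps 15.8316.
Round 2 (the investor proposes): the founder can get 15.8316 next round, worth 0.73 × 15.8316 = 11.557068 now, so the investor offers 11.557068, keeping 8.442932.
Round 1 (the founder proposes): the investor can get 8.442932 next round, worth 0.68 × 8.442932 = 5.74119376 now. The founder offers 5.74119376 and keeps 20 − 5.74119376 = 14.25880624.

5.74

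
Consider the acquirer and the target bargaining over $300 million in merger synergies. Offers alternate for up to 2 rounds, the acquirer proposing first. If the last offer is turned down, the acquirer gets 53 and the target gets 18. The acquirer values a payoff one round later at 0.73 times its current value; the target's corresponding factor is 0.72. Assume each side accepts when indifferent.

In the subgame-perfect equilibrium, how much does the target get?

177.84

Round 2 (the target proposes): the acquirer gets 53 if talks fail, so the target offers 53 and keeps 247.
Round 1 (the acquirer proposes): the target can get 247 next round, worth 0.72 × 247 = 177.84 now, so the acquirer offers 177.84, keeping 122.16.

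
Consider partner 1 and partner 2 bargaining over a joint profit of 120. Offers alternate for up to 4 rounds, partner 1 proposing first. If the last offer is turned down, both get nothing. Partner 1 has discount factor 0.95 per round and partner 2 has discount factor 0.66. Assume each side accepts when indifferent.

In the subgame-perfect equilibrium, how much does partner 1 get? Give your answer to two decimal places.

66.38

Round 4 (partner 2 proposes): partner 1 will accept anything ≥ 0, so partner 2 offers 0 and keeps 120.
Round 3 (partner 1 proposes): partner 2 can get 120 next round, worth 0.66 × 120 = 79.2 now; partner 1 offers that and keeps 40.8.
Round 2 (partner 2 proposes): partner 1 can get 40.8 next round, worth 0.95 × 40.8 = 38.76 now; partner 2 offers that and keeps 81.24.
Round 1 (partner 1 proposes): partner 2 can get 81.24 next round, worth 0.66 × 81.24 = 53.6184 now, so partner 1 offers 53.6184, keeping 66.3816.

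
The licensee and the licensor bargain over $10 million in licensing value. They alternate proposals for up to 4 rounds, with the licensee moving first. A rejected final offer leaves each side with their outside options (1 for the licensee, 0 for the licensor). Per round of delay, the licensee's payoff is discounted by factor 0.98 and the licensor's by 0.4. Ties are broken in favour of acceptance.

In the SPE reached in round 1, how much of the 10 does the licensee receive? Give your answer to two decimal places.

8.51

Round 4 (the licensor proposes): the licensee gets 1 if talks fail, so the licensor offers 1 and keeps 9.
Round 3 (the licensee proposes): the licensor can get 9 next round, worth 0.4 × 9 = 3.6 now; the licensee offers that and keeps 6.4.
Round 2 (the licensor proposes): the licensee can get 6.4 next round, worth 0.98 × 6.4 = 6.272 now; the licensor offers that and keeps 3.728.
Round 1 (the licensee proposes): the licensor can get 3.728 next round, worth 0.4 × 3.728 = 1.4912 now, so the licensee offers 1.4912, keeping 8.5088.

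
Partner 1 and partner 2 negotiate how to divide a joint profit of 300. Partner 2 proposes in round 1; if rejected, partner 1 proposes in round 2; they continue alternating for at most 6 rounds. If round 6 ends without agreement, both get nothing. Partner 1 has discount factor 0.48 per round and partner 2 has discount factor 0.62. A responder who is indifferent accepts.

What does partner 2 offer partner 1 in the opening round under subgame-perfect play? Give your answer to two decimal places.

83.76

Solve by backward induction from round 6.
Round 6 (partner 1 proposes): rejection yields 0 for partner 2; partner 1 offers 0 and keeps 300.
Round 5 (partner 2 proposes): partner 1 can get 300 next round, worth 0.48 × 300 = 144 now; partner 2 offers that and keeps 156.
Round 4 (partner 1 proposes): partner 2 can get 156 next round, worth 0.62 × 156 = 96.72 now, so partner 1 offers 96.72, keeping 203.28.
Round 3 (partner 2 proposes): partner 1 can get 203.28 next round, worth 0.48 × 203.28 = 97.5744 now, so partner 2 offers 97.5744, keeping 202.4256.
Round 2 (partner 1 proposes): partner 2 can get 202.4256 next round, worth 0.62 × 202.4256 = 125.503872 now, so partner 1 offers 125.503872, keeping 174.496128.
Round 1 (partner 2 proposes): partner 1 can get 174.496128 next round, worth 0.48 × 174.496128 = 83.75814144 now; partner 2 offers that and keeps 216.24185856.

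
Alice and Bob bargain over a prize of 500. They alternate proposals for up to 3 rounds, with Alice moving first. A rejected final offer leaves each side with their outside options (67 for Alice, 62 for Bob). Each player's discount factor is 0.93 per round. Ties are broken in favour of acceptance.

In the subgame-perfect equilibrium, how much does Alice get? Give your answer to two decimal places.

413.83

Work backward from the last round.
Round 3 (Alice proposes): Bob gets 62 if talks fail, so Alice offers 62 and keeps 438.
Round 2 (Bob proposes): Alice can get 438 next round, worth 0.93 × 438 = 407.34 now; Bob offers that and keeps 92.66.
Round 1 (Alice proposes): Bob can get 92.66 next round, worth 0.93 × 92.66 = 86.1738 now, so Alice offers 86.1738, keeping 413.8262.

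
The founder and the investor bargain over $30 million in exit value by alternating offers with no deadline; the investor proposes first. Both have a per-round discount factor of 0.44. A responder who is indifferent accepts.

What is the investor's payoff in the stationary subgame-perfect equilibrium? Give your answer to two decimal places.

20.83

When the investor proposes, the founder accepts any offer worth at least 0.44 times what the founder would get by proposing next round; and vice versa.
This gives x = 30 − 0.44y and y = 30 − 0.44x, where x and y are each side's share when it proposes.
Hence (1 − 0.44·0.44)x = 30(1 − 0.44), i.e. 0.8064·x = 16.8.
x ≈ 20.8333; the founder's share is 30 − x ≈ 9.1667.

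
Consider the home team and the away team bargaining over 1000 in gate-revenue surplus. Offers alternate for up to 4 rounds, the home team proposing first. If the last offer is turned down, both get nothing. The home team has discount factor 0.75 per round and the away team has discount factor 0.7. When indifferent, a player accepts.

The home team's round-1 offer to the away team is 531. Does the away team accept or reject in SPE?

Reject

Round 4 (the away team proposes): the home team will accept anything ≥ 0, so the away team offers 0 and keeps 1000.
Round 3 (the home team proposes): the away team can get 1000 next round, worth 0.7 × 1000 = 700 now. The home team offers 700 and keeps 1000 − 700 = 300.
Round 2 (the away team proposes): the home team can get 300 next round, worth 0.75 × 300 = 225 now; the away team offers that and keeps 775.
So by rejecting in round 1, the away team gets 775 next round, worth 0.7 × 775 = 542.5 now.
Offer 531 < 542.5, so the away team rejects.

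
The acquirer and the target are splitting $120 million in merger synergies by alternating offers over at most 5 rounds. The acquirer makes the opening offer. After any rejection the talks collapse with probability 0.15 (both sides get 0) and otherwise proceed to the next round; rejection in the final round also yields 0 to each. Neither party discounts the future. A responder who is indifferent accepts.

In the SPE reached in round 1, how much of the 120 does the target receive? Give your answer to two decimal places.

Round 5 (the acquirer proposes): the target will accept anything ≥ 0, so the acquirer offers 0 and keeps 120.
Round 4 (the target proposes): rejecting gives the acquirer an expected 0.85 × 120 = 102; the target offers that and keeps 18.
Round 3 (the acquirer proposes): rejecting gives the target an expected 0.85 × 18 = 15.3, so the acquirer offers 15.3, keeping 104.7.
Round 2 (the target proposes): rejecting gives the acquirer an expected 0.85 × 104.7 = 88.995, so the target offers 88.995, keeping 31.005.
Round 1 (the acquirer proposes): rejecting gives the target an expected 0.85 × 31.005 = 26.35425. The acquirer offers 26.35425 and keeps 120 − 26.35425 = 93.64575.

26.35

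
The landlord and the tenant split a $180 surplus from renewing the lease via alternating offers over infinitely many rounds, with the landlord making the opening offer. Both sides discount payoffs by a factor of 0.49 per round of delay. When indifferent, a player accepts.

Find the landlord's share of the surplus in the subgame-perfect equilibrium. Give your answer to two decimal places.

120.81

Let x be the landlord's share when the landlord proposes and y be the tenant's share when the tenant proposes.
The tenant accepts iff offered ≥ 0.49·y, so x = 180 − 0.49y. Symmetrically y = 180 − 0.49x.
Substituting: x = 180 − 0.49(180 − 0.49x), giving x(1 − 0.49·0.49) = 180(1 − 0.49).
So x = 180 × 0.51 / 0.7599 ≈ 120.8054, and the tenant receives 180 − x ≈ 59.1946.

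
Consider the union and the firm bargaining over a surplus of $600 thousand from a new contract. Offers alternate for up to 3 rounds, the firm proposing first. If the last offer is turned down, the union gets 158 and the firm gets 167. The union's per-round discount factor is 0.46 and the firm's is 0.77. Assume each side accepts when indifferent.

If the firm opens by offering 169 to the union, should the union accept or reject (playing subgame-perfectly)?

Round 3 (the firm proposes): the union gets 158 if talks fail, so the firm offers 158 and keeps 442.
Round 2 (the union proposes): the firm can get 442 next round, worth 0.77 × 442 = 340.34 now. The union offers 340.34 and keeps 600 − 340.34 = 259.66.
So by rejecting in round 1, the union gets 259.66 next round, worth 0.46 × 259.66 = 119.4436 now.
Offer 169 ≥ 119.4436, so the union accepts.

Accept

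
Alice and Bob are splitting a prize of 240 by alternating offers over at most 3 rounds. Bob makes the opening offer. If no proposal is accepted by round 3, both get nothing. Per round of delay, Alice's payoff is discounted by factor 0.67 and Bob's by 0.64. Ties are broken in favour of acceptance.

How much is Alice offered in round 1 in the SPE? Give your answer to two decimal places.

Round 3 (Bob proposes): Alice will accept anything ≥ 0, so Bob offers 0 and keeps 240.
Round 2 (Alice proposes): Bob can get 240 next round, worth 0.64 × 240 = 153.6 now; Alice offers that and keeps 86.4.
Round 1 (Bob proposes): Alice can get 86.4 next round, worth 0.67 × 86.4 = 57.888 now, so Bob offers 57.888, keeping 182.112.

57.89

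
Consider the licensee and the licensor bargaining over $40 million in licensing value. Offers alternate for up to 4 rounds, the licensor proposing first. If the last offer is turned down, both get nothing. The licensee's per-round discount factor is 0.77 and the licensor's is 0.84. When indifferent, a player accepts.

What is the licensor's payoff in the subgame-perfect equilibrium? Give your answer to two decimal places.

Round 4 (the licensee proposes): rejection yields 0 for the licensor; the licensee offers 0 and keeps 40.
Round 3 (the licensor proposes): the licensee can get 40 next round, worth 0.77 × 40 = 30.8 now; the licensor offers that and keeps 9.2.
Round 2 (the licensee proposes): the licensor can get 9.2 next round, worth 0.84 × 9.2 = 7.728 now. The licensee offers 7.728 and keeps 40 − 7.728 = 32.272.
Round 1 (the licensor proposes): the licensee can get 32.272 next round, worth 0.77 × 32.272 = 24.84944 now. The licensor offers 24.84944 and keeps 40 − 24.84944 = 15.15056.

15.15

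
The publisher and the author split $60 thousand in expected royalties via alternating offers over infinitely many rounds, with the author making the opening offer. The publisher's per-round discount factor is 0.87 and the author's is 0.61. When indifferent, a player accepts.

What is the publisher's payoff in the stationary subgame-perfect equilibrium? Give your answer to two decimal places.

43.38

Let x be the author's share when the author proposes and y be the publisher's share when the publisher proposes.
The publisher accepts iff offered ≥ 0.87·y, so x = 60 − 0.87y. Symmetrically y = 60 − 0.61x.
Substituting: x = 60 − 0.87(60 − 0.61x), giving x(1 − 0.61·0.87) = 60(1 − 0.87).
So x = 60 × 0.13 / 0.4693 ≈ 16.6205, and the publisher receives 60 − x ≈ 43.3795.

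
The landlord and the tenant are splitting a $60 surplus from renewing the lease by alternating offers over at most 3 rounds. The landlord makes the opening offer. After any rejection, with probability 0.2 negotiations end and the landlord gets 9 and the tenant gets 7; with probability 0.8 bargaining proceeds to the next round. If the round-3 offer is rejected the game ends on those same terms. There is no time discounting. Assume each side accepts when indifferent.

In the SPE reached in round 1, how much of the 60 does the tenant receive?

Round 3 (the landlord proposes): the tenant gets 7 if talks fail, so the landlord offers 7 and keeps 53.
Round 2 (the tenant proposes): rejecting gives the landlord an expected 0.8 × 53 + 0.2 × 9 = 44.2, so the tenant offers 44.2, keeping 15.8.
Round 1 (the landlord proposes): rejecting gives the tenant an expected 0.8 × 15.8 + 0.2 × 7 = 14.04; the landlord offers that and keeps 45.96.

14.04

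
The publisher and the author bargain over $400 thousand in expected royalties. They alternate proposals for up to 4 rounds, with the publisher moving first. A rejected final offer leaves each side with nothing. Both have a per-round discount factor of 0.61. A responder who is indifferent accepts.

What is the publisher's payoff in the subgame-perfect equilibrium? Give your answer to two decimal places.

214.05

Round 4 (the author proposes): rejection yields 0 for the publisher; the author offers 0 and keeps 400.
Round 3 (the publisher proposes): the author can get 400 next round, worth 0.61 × 400 = 244 now, so the publisher offers 244, keeping 156.
Round 2 (the author proposes): the publisher can get 156 next round, worth 0.61 × 156 = 95.16 now. The author offers 95.16 and keeps 400 − 95.16 = 304.84.
Round 1 (the publisher proposes): the author can get 304.84 next round, worth 0.61 × 304.84 = 185.9524 now. The publisher offers 185.9524 and keeps 400 − 185.9524 = 214.0476.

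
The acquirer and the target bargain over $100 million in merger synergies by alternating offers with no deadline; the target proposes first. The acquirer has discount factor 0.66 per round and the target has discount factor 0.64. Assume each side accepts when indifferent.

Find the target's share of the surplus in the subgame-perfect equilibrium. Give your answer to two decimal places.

58.86

When the target proposes, the acquirer accepts any offer worth at least 0.66 times what the acquirer would get by proposing next round; and vice versa.
This gives x = 100 − 0.66y and y = 100 − 0.64x, where x and y are each side's share when it proposes.
Hence (1 − 0.66·0.64)x = 100(1 − 0.66), i.e. 0.5776·x = 34.
x ≈ 58.8643; the acquirer's share is 100 − x ≈ 41.1357.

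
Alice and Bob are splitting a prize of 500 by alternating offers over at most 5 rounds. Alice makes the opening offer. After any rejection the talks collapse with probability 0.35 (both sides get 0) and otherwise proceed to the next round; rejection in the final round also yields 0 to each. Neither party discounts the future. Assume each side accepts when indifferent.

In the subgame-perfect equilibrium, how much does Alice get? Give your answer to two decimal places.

Round 5 (Alice proposes): Bob will accept anything ≥ 0, so Alice offers 0 and keeps 500.
Round 4 (Bob proposes): rejecting gives Alice an expected 0.65 × 500 = 325. Bob offers 325 and keeps 500 − 325 = 175.
Round 3 (Alice proposes): rejecting gives Bob an expected 0.65 × 175 = 113.75; Alice offers that and keeps 386.25.
Round 2 (Bob proposes): rejecting gives Alice an expected 0.65 × 386.25 = 251.0625, so Bob offers 251.0625, keeping 248.9375.
Round 1 (Alice proposes): rejecting gives Bob an expected 0.65 × 248.9375 = 161.809375. Alice offers 161.809375 and keeps 500 − 161.809375 = 338.190625.

338.19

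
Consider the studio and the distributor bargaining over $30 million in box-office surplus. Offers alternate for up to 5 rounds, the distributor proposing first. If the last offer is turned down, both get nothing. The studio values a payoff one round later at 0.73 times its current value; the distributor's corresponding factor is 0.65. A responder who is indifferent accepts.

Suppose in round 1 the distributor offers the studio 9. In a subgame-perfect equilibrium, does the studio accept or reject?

Reject

Round 5 (the distributor proposes): the studio will accept anything ≥ 0, so the distributor offers 0 and keeps 30.
Round 4 (the studio proposes): the distributor can get 30 next round, worth 0.65 × 30 = 19.5 now; the studio offers that and keeps 10.5.
Round 3 (the distributor proposes): the studio can get 10.5 next round, worth 0.73 × 10.5 = 7.665 now. The distributor offers 7.665 and keeps 30 − 7.665 = 22.335.
Round 2 (the studio proposes): the distributor can get 22.335 next round, worth 0.65 × 22.335 = 14.51775 now, so the studio offers 14.51775, keeping 15.48225.
So by rejecting in round 1, the studio gets 15.48225 next round, worth 0.73 × 15.48225 = 11.3020425 now.
Offer 9 < 11.3020425, so the studio rejects.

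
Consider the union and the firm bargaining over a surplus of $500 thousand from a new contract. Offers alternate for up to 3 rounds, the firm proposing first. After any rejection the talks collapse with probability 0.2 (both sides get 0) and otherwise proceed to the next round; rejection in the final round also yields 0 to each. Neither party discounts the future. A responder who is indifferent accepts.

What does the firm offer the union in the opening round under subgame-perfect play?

80

By backward induction:
Round 3 (the firm proposes): the union will accept anything ≥ 0, so the firm offers 0 and keeps 500.
Round 2 (the union proposes): rejecting gives the firm an expected 0.8 × 500 = 400, so the union offers 400, keeping 100.
Round 1 (the firm proposes): rejecting gives the union an expected 0.8 × 100 = 80, so the firm offers 80, keeping 420.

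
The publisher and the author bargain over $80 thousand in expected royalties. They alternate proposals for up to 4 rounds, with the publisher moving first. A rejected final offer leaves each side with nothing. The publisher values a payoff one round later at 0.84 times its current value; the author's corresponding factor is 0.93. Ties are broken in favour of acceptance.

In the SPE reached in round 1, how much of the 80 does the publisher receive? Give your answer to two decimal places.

9.97

Round 4 (the author proposes): rejection yields 0 for the publisher; the author offers 0 and keeps 80.
Round 3 (the publisher proposes): the author can get 80 next round, worth 0.93 × 80 = 74.4 now. The publisher offers 74.4 and keeps 80 − 74.4 = 5.6.
Round 2 (the author proposes): the publisher can get 5.6 next round, worth 0.84 × 5.6 = 4.704 now. The author offers 4.704 and keeps 80 − 4.704 = 75.296.
Round 1 (the publisher proposes): the author can get 75.296 next round, worth 0.93 × 75.296 = 70.02528 now; the publisher offers that and keeps 9.97472.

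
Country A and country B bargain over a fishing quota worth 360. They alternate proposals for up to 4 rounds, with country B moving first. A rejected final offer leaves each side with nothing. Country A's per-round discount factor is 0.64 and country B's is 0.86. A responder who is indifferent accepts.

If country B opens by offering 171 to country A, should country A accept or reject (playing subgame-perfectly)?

Round 4 (country A proposes): country B will accept anything ≥ 0, so country A offers 0 and keeps 360.
Round 3 (country B proposes): country A can get 360 next round, worth 0.64 × 360 = 230.4 now. Country B offers 230.4 and keeps 360 − 230.4 = 129.6.
Round 2 (country A proposes): country B can get 129.6 next round, worth 0.86 × 129.6 = 111.456 now, so country A offers 111.456, keeping 248.544.
So by rejecting in round 1, country A gets 248.544 next round, worth 0.64 × 248.544 = 159.06816 now.
Offer 171 ≥ 159.06816, so country A accepts.

Accept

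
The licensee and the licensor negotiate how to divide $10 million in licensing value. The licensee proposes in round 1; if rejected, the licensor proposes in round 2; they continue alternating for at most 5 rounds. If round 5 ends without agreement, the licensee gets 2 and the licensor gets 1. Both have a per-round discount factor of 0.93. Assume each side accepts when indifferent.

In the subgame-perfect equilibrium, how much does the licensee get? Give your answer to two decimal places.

By backward induction:
Round 5 (the licensee proposes): the licensor gets 1 if talks fail, so the licensee offers 1 and keeps 9.
Round 4 (the licensor proposes): the licensee can get 9 next round, worth 0.93 × 9 = 8.37 now; the licensor offers that and keeps 1.63.
Round 3 (the licensee proposes): the licensor can get 1.63 next round, worth 0.93 × 1.63 = 1.5159 now. The licensee offers 1.5159 and keeps 10 − 1.5159 = 8.4841.
Round 2 (the licensor proposes): the licensee can get 8.4841 next round, worth 0.93 × 8.4841 = 7.890213 now, so the licensor offers 7.890213, keeping 2.109787.
Round 1 (the licensee proposes): the licensor can get 2.109787 next round, worth 0.93 × 2.109787 = 1.96210191 now; the licensee offers that and keeps 8.03789809.

8.04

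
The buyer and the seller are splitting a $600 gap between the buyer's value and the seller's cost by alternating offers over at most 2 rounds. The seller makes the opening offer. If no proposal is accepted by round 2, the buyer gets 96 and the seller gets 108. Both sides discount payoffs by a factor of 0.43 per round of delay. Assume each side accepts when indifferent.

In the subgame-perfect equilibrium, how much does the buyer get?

Round 2 (the buyer proposes): the seller gets 108 if talks fail, so the buyer offers 108 and keeps 492.
Round 1 (the seller proposes): the buyer can get 492 next round, worth 0.43 × 492 = 211.56 now, so the seller offers 211.56, keeping 388.44.

211.56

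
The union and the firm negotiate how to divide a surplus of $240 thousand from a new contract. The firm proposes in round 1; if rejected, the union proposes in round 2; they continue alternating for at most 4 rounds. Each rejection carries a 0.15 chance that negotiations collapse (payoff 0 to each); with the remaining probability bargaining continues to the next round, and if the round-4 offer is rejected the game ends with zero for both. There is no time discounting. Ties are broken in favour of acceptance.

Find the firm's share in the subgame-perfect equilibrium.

62.01

By backward induction:
Round 4 (the union proposes): rejection yields 0 for the firm; the union offers 0 and keeps 240.
Round 3 (the firm proposes): rejecting gives the union an expected 0.85 × 240 = 204. The firm offers 204 and keeps 240 − 204 = 36.
Round 2 (the union proposes): rejecting gives the firm an expected 0.85 × 36 = 30.6, so the union offers 30.6, keeping 209.4.
Round 1 (the firm proposes): rejecting gives the union an expected 0.85 × 209.4 = 177.99, so the firm offers 177.99, keeping 62.01.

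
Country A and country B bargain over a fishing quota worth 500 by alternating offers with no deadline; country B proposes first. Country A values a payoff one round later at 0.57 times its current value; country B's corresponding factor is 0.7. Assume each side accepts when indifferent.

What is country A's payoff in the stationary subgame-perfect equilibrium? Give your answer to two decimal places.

In a stationary SPE each proposer offers the other exactly their discounted continuation value.
If country B keeps x when proposing and country A keeps y when proposing, then x = 500 − 0.57y and y = 500 − 0.7x.
Solving: x = 500(1 − 0.57) / (1 − 0.7·0.57) = 215 / 0.601 ≈ 357.7371.
Country A gets 500 − 357.7371 ≈ 142.2629.

142.26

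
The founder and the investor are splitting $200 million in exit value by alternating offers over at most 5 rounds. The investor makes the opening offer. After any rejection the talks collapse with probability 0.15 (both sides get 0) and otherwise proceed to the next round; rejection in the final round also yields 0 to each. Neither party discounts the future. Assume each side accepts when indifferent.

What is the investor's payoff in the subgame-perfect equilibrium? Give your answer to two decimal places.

156.08

Round 5 (the investor proposes): the founder will accept anything ≥ 0, so the investor offers 0 and keeps 200.
Round 4 (the founder proposes): rejecting gives the investor an expected 0.85 × 200 = 170. The founder offers 170 and keeps 200 − 170 = 30.
Round 3 (the investor proposes): rejecting gives the founder an expected 0.85 × 30 = 25.5; the investor offers that and keeps 174.5.
Round 2 (the founder proposes): rejecting gives the investor an expected 0.85 × 174.5 = 148.325; the founder offers that and keeps 51.675.
Round 1 (the investor proposes): rejecting gives the founder an expected 0.85 × 51.675 = 43.92375, so the investor offers 43.92375, keeping 156.07625.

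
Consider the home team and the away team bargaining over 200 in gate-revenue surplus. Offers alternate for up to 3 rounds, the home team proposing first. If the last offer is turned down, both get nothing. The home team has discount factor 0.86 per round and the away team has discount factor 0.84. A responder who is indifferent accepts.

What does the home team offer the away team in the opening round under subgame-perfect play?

23.52

Round 3 (the home team proposes): the away team will accept anything ≥ 0, so the home team offers 0 and keeps 200.
Round 2 (the away team proposes): the home team can get 200 next round, worth 0.86 × 200 = 172 now. The away team offers 172 and keeps 200 − 172 = 28.
Round 1 (the home team proposes): the away team can get 28 next round, worth 0.84 × 28 = 23.52 now. The home team offers 23.52 and keeps 200 − 23.52 = 176.48.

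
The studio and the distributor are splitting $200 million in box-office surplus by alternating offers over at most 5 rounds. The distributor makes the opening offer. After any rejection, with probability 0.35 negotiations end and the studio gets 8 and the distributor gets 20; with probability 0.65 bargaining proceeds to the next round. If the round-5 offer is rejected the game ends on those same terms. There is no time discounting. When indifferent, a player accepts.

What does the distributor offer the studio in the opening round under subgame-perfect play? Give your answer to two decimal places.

Round 5 (the distributor proposes): the studio gets 8 if talks fail, so the distributor offers 8 and keeps 192.
Round 4 (the studio proposes): rejecting gives the distributor an expected 0.65 × 192 + 0.35 × 20 = 131.8; the studio offers that and keeps 68.2.
Round 3 (the distributor proposes): rejecting gives the studio an expected 0.65 × 68.2 + 0.35 × 8 = 47.13; the distributor offers that and keeps 152.87.
Round 2 (the studio proposes): rejecting gives the distributor an expected 0.65 × 152.87 + 0.35 × 20 = 106.3655, so the studio offers 106.3655, keeping 93.6345.
Round 1 (the distributor proposes): rejecting gives the studio an expected 0.65 × 93.6345 + 0.35 × 8 = 63.662425, so the distributor offers 63.662425, keeping 136.337575.

63.66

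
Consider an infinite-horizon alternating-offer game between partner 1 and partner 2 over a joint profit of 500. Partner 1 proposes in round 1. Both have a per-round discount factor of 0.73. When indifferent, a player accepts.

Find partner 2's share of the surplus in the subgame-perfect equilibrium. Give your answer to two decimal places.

210.98

When partner 1 proposes, partner 2 accepts any offer worth at least 0.73 times what partner 2 would get by proposing next round; and vice versa.
This gives x = 500 − 0.73y and y = 500 − 0.73x, where x and y are each side's share when it proposes.
Hence (1 − 0.73·0.73)x = 500(1 − 0.73), i.e. 0.4671·x = 135.
x ≈ 289.0173; partner 2's share is 500 − x ≈ 210.9827.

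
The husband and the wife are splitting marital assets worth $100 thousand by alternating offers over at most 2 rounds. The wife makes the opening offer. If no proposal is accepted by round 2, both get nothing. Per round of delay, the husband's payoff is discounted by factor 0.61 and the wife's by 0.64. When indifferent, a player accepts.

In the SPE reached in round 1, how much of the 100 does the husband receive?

Round 2 (the husband proposes): the wife will accept anything ≥ 0, so the husband offers 0 and keeps 100.
Round 1 (the wife proposes): the husband can get 100 next round, worth 0.61 × 100 = 61 now; the wife offers that and keeps 39.

61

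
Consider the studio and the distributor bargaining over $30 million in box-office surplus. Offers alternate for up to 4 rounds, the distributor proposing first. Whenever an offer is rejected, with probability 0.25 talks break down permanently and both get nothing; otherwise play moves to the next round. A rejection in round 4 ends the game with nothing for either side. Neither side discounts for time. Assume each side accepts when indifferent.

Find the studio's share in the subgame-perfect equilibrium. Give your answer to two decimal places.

18.28

Round 4 (the studio proposes): rejection yields 0 for the distributor; the studio offers 0 and keeps 30.
Round 3 (the distributor proposes): rejecting gives the studio an expected 0.75 × 30 = 22.5, so the distributor offers 22.5, keeping 7.5.
Round 2 (the studio proposes): rejecting gives the distributor an expected 0.75 × 7.5 = 5.625, so the studio offers 5.625, keeping 24.375.
Round 1 (the distributor proposes): rejecting gives the studio an expected 0.75 × 24.375 = 18.28125. The distributor offers 18.28125 and keeps 30 − 18.28125 = 11.71875.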